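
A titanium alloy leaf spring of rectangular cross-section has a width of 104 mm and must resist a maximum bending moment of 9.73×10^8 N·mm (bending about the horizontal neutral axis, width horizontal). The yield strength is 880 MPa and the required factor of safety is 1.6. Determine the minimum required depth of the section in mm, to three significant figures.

σ_allow = 880/1.6 = 550.0 MPa.
For a rectangular section σ = 6M/(bh²), so h² = 6M/(b σ_allow) = 6×9.7300×10^8/(104×550.0) = 102100 mm².
h = 319.5 mm.

h = 319 mm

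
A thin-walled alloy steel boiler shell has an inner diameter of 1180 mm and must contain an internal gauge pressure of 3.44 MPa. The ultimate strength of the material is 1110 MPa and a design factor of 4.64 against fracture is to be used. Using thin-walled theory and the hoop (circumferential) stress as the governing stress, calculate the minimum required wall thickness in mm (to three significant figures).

t = 8.48 mm

σ_allow = 1110/4.64 = 239.2 MPa.
Hoop stress σ_h = pD/(2t), so t = pD/(2σ_allow) = 3.44×1180/(2×239.2) = 8.484 mm.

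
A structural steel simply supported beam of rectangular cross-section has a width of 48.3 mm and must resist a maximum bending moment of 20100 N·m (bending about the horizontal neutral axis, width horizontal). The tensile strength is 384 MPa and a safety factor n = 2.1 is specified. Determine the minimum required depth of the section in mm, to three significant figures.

σ_allow = 384/2.1 = 182.9 MPa.
For a rectangular section σ = 6M/(bh²), so h² = 6M/(b σ_allow) = 6×2.0100×10^7/(48.3×182.9) = 13650 mm².
h = 116.9 mm.

h = 117 mm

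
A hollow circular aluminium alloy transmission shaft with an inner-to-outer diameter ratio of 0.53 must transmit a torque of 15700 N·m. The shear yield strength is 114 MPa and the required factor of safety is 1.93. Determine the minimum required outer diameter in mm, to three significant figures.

τ_allow = 114/1.93 = 59.07 MPa.
For a hollow shaft τ = 16T/[πd_o³(1−k⁴)] with k = 0.53, so 1−k⁴ = 0.9211.
d_o³ = 16T/[π τ_allow (1−k⁴)] = 16×1.5700×10^7/(π×59.07×0.9211) = 1.470×10^6 mm³.
d_o = 113.7 mm.

d_o = 114 mm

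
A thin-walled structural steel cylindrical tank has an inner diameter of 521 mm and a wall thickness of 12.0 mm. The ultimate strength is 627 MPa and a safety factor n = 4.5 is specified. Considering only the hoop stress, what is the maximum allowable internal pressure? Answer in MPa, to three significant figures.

p_allow = 6.42 MPa

σ_allow = 627/4.5 = 139.3 MPa.
σ_h = pD/(2t) → p_allow = 2σ_allow t/D = 2×139.3×12.0/521 = 6.418 MPa.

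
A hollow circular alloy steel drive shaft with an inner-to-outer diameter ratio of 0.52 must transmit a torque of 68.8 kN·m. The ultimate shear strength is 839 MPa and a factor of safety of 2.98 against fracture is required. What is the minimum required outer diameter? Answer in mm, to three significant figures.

τ_allow = 839/2.98 = 281.5 MPa.
For a hollow shaft τ = 16T/[πd_o³(1−k⁴)] with k = 0.52, so 1−k⁴ = 0.9269.
d_o³ = 16T/[π τ_allow (1−k⁴)] = 16×6.8800×10^7/(π×281.5×0.9269) = 1.343×10^6 mm³.
d_o = 110.3 mm.

d_o = 110 mm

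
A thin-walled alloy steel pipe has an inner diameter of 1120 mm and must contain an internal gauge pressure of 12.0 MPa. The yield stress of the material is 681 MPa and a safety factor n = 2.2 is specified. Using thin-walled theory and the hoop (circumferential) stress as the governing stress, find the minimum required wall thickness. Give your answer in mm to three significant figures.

σ_allow = 681/2.2 = 309.5 MPa.
Hoop stress σ_h = pD/(2t), so t = pD/(2σ_allow) = 12.0×1120/(2×309.5) = 21.71 mm.

t = 21.7 mm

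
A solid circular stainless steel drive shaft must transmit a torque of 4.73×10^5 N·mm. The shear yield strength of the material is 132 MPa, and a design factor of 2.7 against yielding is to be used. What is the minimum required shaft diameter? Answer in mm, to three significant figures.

Allowable shear stress τ_allow = 132/2.7 = 48.89 MPa.
For a solid shaft τ = 16T/(πd³), so d³ = 16T/(π τ_allow) = 16×473000/(π×48.89) = 49270 mm³.
d = (49270)^(1/3) = 36.66 mm.

d = 36.7 mm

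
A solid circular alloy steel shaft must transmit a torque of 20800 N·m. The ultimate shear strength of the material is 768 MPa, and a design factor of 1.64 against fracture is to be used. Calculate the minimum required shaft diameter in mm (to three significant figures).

d = 60.9 mm

Allowable shear stress τ_allow = 768/1.64 = 468.3 MPa.
For a solid shaft τ = 16T/(πd³), so d³ = 16T/(π τ_allow) = 16×2.0800×10^7/(π×468.3) = 226200 mm³.
d = (226200)^(1/3) = 60.93 mm.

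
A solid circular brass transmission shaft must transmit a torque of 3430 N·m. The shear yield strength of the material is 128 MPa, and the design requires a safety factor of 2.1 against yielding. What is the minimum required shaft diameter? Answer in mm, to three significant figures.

Allowable shear stress τ_allow = 128/2.1 = 60.95 MPa.
For a solid shaft τ = 16T/(πd³), so d³ = 16T/(π τ_allow) = 16×3430000/(π×60.95) = 286600 mm³.
d = (286600)^(1/3) = 65.93 mm.

d = 65.9 mm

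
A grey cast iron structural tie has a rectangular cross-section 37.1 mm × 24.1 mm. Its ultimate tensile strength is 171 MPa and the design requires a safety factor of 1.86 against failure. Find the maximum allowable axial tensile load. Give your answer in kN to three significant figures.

σ_allow = 171/1.86 = 91.94 MPa.
A = 37.1×24.1 = 894.1 mm².
F_allow = σ_allow × A = 91.94×894.1 = 82200 N.

F_allow = 82.2 kN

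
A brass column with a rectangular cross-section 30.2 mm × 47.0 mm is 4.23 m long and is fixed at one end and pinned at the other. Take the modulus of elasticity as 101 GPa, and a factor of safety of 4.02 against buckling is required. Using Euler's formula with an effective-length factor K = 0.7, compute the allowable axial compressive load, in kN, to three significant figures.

P_allow = 3.05 kN

Buckling occurs about the weak axis: I_min = h·b³/12 = 47.0×30.2³/12 = 107900 mm⁴ (b = 30.2 mm is the smaller dimension).
Effective length L_e = KL = 0.7×4.23 m = 2961 mm.
Euler critical load P_cr = π²EI/L_e² = π²×101000×107900/2961² = 12270 N.
P_allow = P_cr/n = 12270/4.02 = 3051 N.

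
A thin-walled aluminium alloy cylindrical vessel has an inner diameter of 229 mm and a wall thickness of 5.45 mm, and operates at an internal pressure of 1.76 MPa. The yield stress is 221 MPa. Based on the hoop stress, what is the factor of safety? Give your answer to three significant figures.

σ_h = pD/(2t) = 1.76×229/(2×5.45) = 36.98 MPa.
n = 221/36.98 = 5.977.

n = 5.98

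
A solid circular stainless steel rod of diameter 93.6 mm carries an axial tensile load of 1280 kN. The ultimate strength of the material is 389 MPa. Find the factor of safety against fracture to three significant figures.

n = 2.09

A = πd²/4 = 6881 mm².
σ = F/A = 1280000/6881 = 186.0 MPa.
n = 389/186.0 = 2.091.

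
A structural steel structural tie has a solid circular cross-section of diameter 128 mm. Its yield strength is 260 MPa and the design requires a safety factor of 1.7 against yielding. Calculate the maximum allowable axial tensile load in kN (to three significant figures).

σ_allow = 260/1.7 = 152.9 MPa.
A = πd²/4 = π×128²/4 = 12870 mm².
F_allow = σ_allow × A = 152.9×12870 = 1.968×10^6 N.

F_allow = 1970 kN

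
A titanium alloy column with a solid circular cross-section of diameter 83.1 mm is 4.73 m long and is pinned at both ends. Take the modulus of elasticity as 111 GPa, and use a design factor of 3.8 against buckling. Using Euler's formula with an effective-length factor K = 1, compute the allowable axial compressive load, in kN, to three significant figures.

P_allow = 30.2 kN

I = πd⁴/64 = π×83.1⁴/64 = 2.341×10^6 mm⁴.
Effective length L_e = KL = 1×4.73 m = 4730 mm.
Euler critical load P_cr = π²EI/L_e² = π²×111000×2.341×10^6/4730² = 114600 N.
P_allow = P_cr/n = 114600/3.8 = 30160 N.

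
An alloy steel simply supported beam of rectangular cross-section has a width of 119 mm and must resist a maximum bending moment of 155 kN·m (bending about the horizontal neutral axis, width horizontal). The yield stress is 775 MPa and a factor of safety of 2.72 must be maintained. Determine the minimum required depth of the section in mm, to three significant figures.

σ_allow = 775/2.72 = 284.9 MPa.
For a rectangular section σ = 6M/(bh²), so h² = 6M/(b σ_allow) = 6×1.5500×10^8/(119×284.9) = 27430 mm².
h = 165.6 mm.

h = 166 mm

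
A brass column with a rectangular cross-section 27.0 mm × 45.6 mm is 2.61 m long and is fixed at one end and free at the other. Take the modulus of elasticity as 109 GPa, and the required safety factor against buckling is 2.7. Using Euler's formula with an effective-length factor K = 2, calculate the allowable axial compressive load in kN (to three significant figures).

Buckling occurs about the weak axis: I_min = h·b³/12 = 45.6×27.0³/12 = 74800 mm⁴ (b = 27.0 mm is the smaller dimension).
Effective length L_e = KL = 2×2.61 m = 5220 mm.
Euler critical load P_cr = π²EI/L_e² = π²×109000×74800/5220² = 2953 N.
P_allow = P_cr/n = 2953/2.7 = 1094 N.

P_allow = 1.09 kN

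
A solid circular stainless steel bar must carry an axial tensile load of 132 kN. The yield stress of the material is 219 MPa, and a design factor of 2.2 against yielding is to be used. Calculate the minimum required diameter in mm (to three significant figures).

d = 41.1 mm

Allowable stress σ_allow = 219/2.2 = 99.55 MPa.
Required area A = F/σ_allow = 132000/99.55 = 1326 mm².
A = πd²/4 → d = √(4A/π) = 41.09 mm.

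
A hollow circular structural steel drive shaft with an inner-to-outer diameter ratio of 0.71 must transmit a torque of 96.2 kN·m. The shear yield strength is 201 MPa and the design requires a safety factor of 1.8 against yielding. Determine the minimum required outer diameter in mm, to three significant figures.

τ_allow = 201/1.8 = 111.7 MPa.
For a hollow shaft τ = 16T/[πd_o³(1−k⁴)] with k = 0.71, so 1−k⁴ = 0.7459.
d_o³ = 16T/[π τ_allow (1−k⁴)] = 16×9.6200×10^7/(π×111.7×0.7459) = 5.882×10^6 mm³.
d_o = 180.5 mm.

d_o = 181 mm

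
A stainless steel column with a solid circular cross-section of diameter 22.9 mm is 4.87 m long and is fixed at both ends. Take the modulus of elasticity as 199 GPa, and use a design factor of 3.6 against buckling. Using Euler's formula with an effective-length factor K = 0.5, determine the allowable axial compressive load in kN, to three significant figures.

I = πd⁴/64 = π×22.9⁴/64 = 13500 mm⁴.
Effective length L_e = KL = 0.5×4.87 m = 2435 mm.
Euler critical load P_cr = π²EI/L_e² = π²×199000×13500/2435² = 4472 N.
P_allow = P_cr/n = 4472/3.6 = 1242 N.

P_allow = 1.24 kN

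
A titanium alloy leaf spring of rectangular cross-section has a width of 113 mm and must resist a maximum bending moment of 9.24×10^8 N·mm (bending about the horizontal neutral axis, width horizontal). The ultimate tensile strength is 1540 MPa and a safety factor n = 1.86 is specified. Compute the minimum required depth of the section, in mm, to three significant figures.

h = 243 mm

σ_allow = 1540/1.86 = 828.0 MPa.
For a rectangular section σ = 6M/(bh²), so h² = 6M/(b σ_allow) = 6×9.2400×10^8/(113×828.0) = 59260 mm².
h = 243.4 mm.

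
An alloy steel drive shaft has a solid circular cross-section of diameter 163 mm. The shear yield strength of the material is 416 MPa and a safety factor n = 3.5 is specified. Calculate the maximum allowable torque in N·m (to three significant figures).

τ_allow = 416/3.5 = 118.9 MPa.
For a solid shaft T_allow = τ_allow·πd³/16; πd³/16 = π×163³/16 = 850300 mm³.
T_allow = 118.9×850300 = 1.011×10^8 N·mm = 101100 N·m.

T_allow = 1.01×10^5 N·m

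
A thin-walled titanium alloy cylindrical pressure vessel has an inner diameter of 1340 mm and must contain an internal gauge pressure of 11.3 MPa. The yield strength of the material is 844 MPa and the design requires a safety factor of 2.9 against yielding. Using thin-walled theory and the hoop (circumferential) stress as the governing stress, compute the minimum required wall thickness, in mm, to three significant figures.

t = 26.0 mm

σ_allow = 844/2.9 = 291.0 MPa.
Hoop stress σ_h = pD/(2t), so t = pD/(2σ_allow) = 11.3×1340/(2×291.0) = 26.01 mm.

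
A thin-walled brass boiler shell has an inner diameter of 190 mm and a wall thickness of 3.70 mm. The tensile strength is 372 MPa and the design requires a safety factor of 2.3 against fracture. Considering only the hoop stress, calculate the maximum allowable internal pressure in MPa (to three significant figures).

σ_allow = 372/2.3 = 161.7 MPa.
σ_h = pD/(2t) → p_allow = 2σ_allow t/D = 2×161.7×3.70/190 = 6.299 MPa.

p_allow = 6.30 MPa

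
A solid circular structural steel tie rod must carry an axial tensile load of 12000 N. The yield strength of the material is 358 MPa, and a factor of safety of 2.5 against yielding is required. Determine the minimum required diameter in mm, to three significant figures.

d = 10.3 mm

Allowable stress σ_allow = 358/2.5 = 143.2 MPa.
Required area A = F/σ_allow = 12000/143.2 = 83.80 mm².
A = πd²/4 → d = √(4A/π) = 10.33 mm.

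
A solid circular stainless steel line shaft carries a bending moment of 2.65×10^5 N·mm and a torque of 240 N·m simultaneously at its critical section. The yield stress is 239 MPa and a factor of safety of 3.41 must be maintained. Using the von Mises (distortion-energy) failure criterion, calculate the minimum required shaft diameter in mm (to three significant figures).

σ_allow = σ_y/n = 239/3.41 = 70.09 MPa.
For a solid shaft σ_b = 32M/(πd³) and τ = 16T/(πd³), so the von Mises stress is σ' = (16/πd³)·√(4M²+3T²).
√(4M²+3T²) = √(4×(265000)² + 3×(240000)²) = 673600 N·mm.
d³ = 16×673600/(π×70.09) = 48950 mm³.
d = 36.58 mm.

d = 36.6 mm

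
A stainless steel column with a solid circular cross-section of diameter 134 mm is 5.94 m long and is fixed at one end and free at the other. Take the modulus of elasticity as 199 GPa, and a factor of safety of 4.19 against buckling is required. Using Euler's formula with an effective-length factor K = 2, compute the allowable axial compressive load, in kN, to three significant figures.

P_allow = 52.6 kN

I = πd⁴/64 = π×134⁴/64 = 1.583×10^7 mm⁴.
Effective length L_e = KL = 2×5.94 m = 11880 mm.
Euler critical load P_cr = π²EI/L_e² = π²×199000×1.583×10^7/11880² = 220200 N.
P_allow = P_cr/n = 220200/4.19 = 52560 N.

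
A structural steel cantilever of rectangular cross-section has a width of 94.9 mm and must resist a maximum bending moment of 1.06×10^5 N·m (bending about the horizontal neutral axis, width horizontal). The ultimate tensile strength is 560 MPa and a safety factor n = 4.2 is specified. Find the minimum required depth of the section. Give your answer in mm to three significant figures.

σ_allow = 560/4.2 = 133.3 MPa.
For a rectangular section σ = 6M/(bh²), so h² = 6M/(b σ_allow) = 6×1.0600×10^8/(94.9×133.3) = 50260 mm².
h = 224.2 mm.

h = 224 mm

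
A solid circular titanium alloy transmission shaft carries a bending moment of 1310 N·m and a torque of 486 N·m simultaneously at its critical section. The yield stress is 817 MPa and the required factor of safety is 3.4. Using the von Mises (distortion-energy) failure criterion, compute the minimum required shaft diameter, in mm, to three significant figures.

d = 38.8 mm

σ_allow = σ_y/n = 817/3.4 = 240.3 MPa.
For a solid shaft σ_b = 32M/(πd³) and τ = 16T/(πd³), so the von Mises stress is σ' = (16/πd³)·√(4M²+3T²).
√(4M²+3T²) = √(4×(1.310×10^6)² + 3×(486000)²) = 2.752×10^6 N·mm.
d³ = 16×2.752×10^6/(π×240.3) = 58330 mm³.
d = 38.78 mm.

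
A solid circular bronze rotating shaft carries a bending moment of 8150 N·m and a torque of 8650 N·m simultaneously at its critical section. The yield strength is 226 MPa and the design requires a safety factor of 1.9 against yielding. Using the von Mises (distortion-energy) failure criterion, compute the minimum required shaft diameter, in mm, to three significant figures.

d = 98.2 mm

σ_allow = σ_y/n = 226/1.9 = 118.9 MPa.
For a solid shaft σ_b = 32M/(πd³) and τ = 16T/(πd³), so the von Mises stress is σ' = (16/πd³)·√(4M²+3T²).
√(4M²+3T²) = √(4×(8.150×10^6)² + 3×(8.650×10^6)²) = 2.214×10^7 N·mm.
d³ = 16×2.214×10^7/(π×118.9) = 947900 mm³.
d = 98.23 mm.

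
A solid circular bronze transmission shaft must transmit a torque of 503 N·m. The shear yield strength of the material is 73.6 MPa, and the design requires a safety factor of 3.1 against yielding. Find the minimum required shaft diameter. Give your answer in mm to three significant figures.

Allowable shear stress τ_allow = 73.6/3.1 = 23.74 MPa.
For a solid shaft τ = 16T/(πd³), so d³ = 16T/(π τ_allow) = 16×503000/(π×23.74) = 107900 mm³.
d = (107900)^(1/3) = 47.61 mm.

d = 47.6 mm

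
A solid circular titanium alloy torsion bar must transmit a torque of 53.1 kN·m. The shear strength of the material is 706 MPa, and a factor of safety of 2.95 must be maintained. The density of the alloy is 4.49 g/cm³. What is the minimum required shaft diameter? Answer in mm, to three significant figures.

Allowable shear stress τ_allow = 706/2.95 = 239.3 MPa.
For a solid shaft τ = 16T/(πd³), so d³ = 16T/(π τ_allow) = 16×5.3100×10^7/(π×239.3) = 1.130×10^6 mm³.
d = (1.130×10^6)^(1/3) = 104.2 mm.

d = 104 mm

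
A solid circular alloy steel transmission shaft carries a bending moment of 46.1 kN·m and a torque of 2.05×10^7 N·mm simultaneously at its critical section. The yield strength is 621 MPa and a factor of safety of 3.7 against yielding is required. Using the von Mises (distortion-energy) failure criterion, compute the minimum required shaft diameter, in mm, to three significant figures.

d = 144 mm

σ_allow = σ_y/n = 621/3.7 = 167.8 MPa.
For a solid shaft σ_b = 32M/(πd³) and τ = 16T/(πd³), so the von Mises stress is σ' = (16/πd³)·√(4M²+3T²).
√(4M²+3T²) = √(4×(4.610×10^7)² + 3×(2.050×10^7)²) = 9.880×10^7 N·mm.
d³ = 16×9.880×10^7/(π×167.8) = 2.998×10^6 mm³.
d = 144.2 mm.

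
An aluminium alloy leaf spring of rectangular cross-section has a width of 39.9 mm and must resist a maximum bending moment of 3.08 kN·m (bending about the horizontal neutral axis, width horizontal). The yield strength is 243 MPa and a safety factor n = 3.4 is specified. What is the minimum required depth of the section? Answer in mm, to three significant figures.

σ_allow = 243/3.4 = 71.47 MPa.
For a rectangular section σ = 6M/(bh²), so h² = 6M/(b σ_allow) = 6×3080000/(39.9×71.47) = 6480 mm².
h = 80.50 mm.

h = 80.5 mm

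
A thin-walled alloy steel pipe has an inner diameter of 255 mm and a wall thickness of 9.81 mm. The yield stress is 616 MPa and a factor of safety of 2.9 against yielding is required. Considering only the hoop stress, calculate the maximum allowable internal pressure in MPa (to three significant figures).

p_allow = 16.3 MPa

σ_allow = 616/2.9 = 212.4 MPa.
σ_h = pD/(2t) → p_allow = 2σ_allow t/D = 2×212.4×9.81/255 = 16.34 MPa.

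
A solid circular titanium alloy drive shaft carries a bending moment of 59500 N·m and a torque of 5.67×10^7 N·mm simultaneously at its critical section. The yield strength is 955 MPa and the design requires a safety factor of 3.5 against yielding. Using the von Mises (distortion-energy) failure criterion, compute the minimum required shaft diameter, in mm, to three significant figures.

d = 142 mm

σ_allow = σ_y/n = 955/3.5 = 272.9 MPa.
For a solid shaft σ_b = 32M/(πd³) and τ = 16T/(πd³), so the von Mises stress is σ' = (16/πd³)·√(4M²+3T²).
√(4M²+3T²) = √(4×(5.950×10^7)² + 3×(5.670×10^7)²) = 1.543×10^8 N·mm.
d³ = 16×1.543×10^8/(π×272.9) = 2.880×10^6 mm³.
d = 142.3 mm.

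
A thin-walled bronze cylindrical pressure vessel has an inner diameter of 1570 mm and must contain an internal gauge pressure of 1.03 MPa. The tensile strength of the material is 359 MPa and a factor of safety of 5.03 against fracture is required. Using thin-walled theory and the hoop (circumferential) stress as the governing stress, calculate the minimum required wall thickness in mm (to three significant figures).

t = 11.3 mm

σ_allow = 359/5.03 = 71.37 MPa.
Hoop stress σ_h = pD/(2t), so t = pD/(2σ_allow) = 1.03×1570/(2×71.37) = 11.33 mm.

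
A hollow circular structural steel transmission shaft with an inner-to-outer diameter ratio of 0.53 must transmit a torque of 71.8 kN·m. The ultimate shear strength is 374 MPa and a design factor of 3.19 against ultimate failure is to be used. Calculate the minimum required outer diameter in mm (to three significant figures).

d_o = 150 mm

τ_allow = 374/3.19 = 117.2 MPa.
For a hollow shaft τ = 16T/[πd_o³(1−k⁴)] with k = 0.53, so 1−k⁴ = 0.9211.
d_o³ = 16T/[π τ_allow (1−k⁴)] = 16×7.1800×10^7/(π×117.2×0.9211) = 3.386×10^6 mm³.
d_o = 150.2 mm.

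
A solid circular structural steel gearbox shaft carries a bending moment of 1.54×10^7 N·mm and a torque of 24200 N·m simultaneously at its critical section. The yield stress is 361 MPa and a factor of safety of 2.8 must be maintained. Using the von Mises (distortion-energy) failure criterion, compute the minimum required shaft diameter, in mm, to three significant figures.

d = 127 mm

σ_allow = σ_y/n = 361/2.8 = 128.9 MPa.
For a solid shaft σ_b = 32M/(πd³) and τ = 16T/(πd³), so the von Mises stress is σ' = (16/πd³)·√(4M²+3T²).
√(4M²+3T²) = √(4×(1.540×10^7)² + 3×(2.420×10^7)²) = 5.201×10^7 N·mm.
d³ = 16×5.201×10^7/(π×128.9) = 2.055×10^6 mm³.
d = 127.1 mm.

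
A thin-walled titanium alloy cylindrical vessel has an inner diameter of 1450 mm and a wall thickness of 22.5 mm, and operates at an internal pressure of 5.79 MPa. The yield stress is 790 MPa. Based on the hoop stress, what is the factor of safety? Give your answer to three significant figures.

σ_h = pD/(2t) = 5.79×1450/(2×22.5) = 186.6 MPa.
n = 790/186.6 = 4.234.

n = 4.23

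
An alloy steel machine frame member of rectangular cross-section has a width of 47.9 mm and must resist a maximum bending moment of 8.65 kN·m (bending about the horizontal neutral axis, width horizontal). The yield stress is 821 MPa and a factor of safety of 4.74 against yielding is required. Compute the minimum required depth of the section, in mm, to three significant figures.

σ_allow = 821/4.74 = 173.2 MPa.
For a rectangular section σ = 6M/(bh²), so h² = 6M/(b σ_allow) = 6×8650000/(47.9×173.2) = 6256 mm².
h = 79.09 mm.

h = 79.1 mm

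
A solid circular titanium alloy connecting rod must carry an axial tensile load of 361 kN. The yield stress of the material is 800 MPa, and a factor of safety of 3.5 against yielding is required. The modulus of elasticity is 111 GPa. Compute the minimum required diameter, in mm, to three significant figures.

d = 44.8 mm

Allowable stress σ_allow = 800/3.5 = 228.6 MPa.
Required area A = F/σ_allow = 361000/228.6 = 1579 mm².
A = πd²/4 → d = √(4A/π) = 44.84 mm.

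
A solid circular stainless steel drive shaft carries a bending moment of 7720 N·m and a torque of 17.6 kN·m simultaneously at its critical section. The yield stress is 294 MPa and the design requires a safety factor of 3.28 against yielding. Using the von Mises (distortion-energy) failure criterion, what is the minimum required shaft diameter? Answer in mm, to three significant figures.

d = 125 mm

σ_allow = σ_y/n = 294/3.28 = 89.63 MPa.
For a solid shaft σ_b = 32M/(πd³) and τ = 16T/(πd³), so the von Mises stress is σ' = (16/πd³)·√(4M²+3T²).
√(4M²+3T²) = √(4×(7.720×10^6)² + 3×(1.760×10^7)²) = 3.417×10^7 N·mm.
d³ = 16×3.417×10^7/(π×89.63) = 1.942×10^6 mm³.
d = 124.8 mm.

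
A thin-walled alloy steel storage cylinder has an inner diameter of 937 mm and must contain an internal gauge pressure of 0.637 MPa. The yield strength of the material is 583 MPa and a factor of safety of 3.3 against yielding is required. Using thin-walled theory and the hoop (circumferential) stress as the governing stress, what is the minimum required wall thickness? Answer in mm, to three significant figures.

t = 1.69 mm

σ_allow = 583/3.3 = 176.7 MPa.
Hoop stress σ_h = pD/(2t), so t = pD/(2σ_allow) = 0.637×937/(2×176.7) = 1.689 mm.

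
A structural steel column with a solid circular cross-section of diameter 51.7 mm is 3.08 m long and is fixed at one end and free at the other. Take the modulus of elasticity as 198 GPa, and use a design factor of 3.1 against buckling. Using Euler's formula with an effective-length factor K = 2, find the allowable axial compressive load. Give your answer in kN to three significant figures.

I = πd⁴/64 = π×51.7⁴/64 = 350700 mm⁴.
Effective length L_e = KL = 2×3.08 m = 6160 mm.
Euler critical load P_cr = π²EI/L_e² = π²×198000×350700/6160² = 18060 N.
P_allow = P_cr/n = 18060/3.1 = 5826 N.

P_allow = 5.83 kN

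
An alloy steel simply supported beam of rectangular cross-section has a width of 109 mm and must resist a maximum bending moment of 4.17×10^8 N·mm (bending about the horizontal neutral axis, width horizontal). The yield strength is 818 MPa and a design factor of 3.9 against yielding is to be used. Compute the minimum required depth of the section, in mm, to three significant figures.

h = 331 mm

σ_allow = 818/3.9 = 209.7 MPa.
For a rectangular section σ = 6M/(bh²), so h² = 6M/(b σ_allow) = 6×4.1700×10^8/(109×209.7) = 109400 mm².
h = 330.8 mm.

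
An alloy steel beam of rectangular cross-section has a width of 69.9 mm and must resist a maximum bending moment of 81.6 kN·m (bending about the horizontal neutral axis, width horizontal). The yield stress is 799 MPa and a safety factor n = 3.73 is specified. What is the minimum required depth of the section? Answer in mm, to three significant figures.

σ_allow = 799/3.73 = 214.2 MPa.
For a rectangular section σ = 6M/(bh²), so h² = 6M/(b σ_allow) = 6×8.1600×10^7/(69.9×214.2) = 32700 mm².
h = 180.8 mm.

h = 181 mm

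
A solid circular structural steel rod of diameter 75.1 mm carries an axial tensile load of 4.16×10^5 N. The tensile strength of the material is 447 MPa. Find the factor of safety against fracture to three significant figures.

n = 4.76

A = πd²/4 = 4430 mm².
σ = F/A = 416000/4430 = 93.91 MPa.
n = 447/93.91 = 4.760.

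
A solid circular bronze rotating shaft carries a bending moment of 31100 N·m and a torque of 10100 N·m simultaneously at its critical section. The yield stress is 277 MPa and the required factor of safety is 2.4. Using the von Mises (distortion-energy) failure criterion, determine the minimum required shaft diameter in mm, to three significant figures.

σ_allow = σ_y/n = 277/2.4 = 115.4 MPa.
For a solid shaft σ_b = 32M/(πd³) and τ = 16T/(πd³), so the von Mises stress is σ' = (16/πd³)·√(4M²+3T²).
√(4M²+3T²) = √(4×(3.110×10^7)² + 3×(1.010×10^7)²) = 6.461×10^7 N·mm.
d³ = 16×6.461×10^7/(π×115.4) = 2.851×10^6 mm³.
d = 141.8 mm.

d = 142 mm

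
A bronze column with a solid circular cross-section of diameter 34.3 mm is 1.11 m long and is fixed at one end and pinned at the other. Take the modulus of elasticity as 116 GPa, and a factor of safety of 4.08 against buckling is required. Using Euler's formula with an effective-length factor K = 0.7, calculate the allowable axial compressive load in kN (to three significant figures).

I = πd⁴/64 = π×34.3⁴/64 = 67940 mm⁴.
Effective length L_e = KL = 0.7×1.11 m = 777.0 mm.
Euler critical load P_cr = π²EI/L_e² = π²×116000×67940/777.0² = 128800 N.
P_allow = P_cr/n = 128800/4.08 = 31580 N.

P_allow = 31.6 kN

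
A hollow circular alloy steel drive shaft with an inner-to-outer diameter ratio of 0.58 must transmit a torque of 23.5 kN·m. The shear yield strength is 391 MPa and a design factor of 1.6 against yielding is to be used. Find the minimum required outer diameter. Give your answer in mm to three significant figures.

d_o = 82.0 mm

τ_allow = 391/1.6 = 244.4 MPa.
For a hollow shaft τ = 16T/[πd_o³(1−k⁴)] with k = 0.58, so 1−k⁴ = 0.8868.
d_o³ = 16T/[π τ_allow (1−k⁴)] = 16×2.3500×10^7/(π×244.4×0.8868) = 552300 mm³.
d_o = 82.04 mm.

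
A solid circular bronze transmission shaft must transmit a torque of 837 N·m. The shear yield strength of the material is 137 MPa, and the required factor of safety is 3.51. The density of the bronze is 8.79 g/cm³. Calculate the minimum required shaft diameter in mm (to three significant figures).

Allowable shear stress τ_allow = 137/3.51 = 39.03 MPa.
For a solid shaft τ = 16T/(πd³), so d³ = 16T/(π τ_allow) = 16×837000/(π×39.03) = 109200 mm³.
d = (109200)^(1/3) = 47.80 mm.

d = 47.8 mm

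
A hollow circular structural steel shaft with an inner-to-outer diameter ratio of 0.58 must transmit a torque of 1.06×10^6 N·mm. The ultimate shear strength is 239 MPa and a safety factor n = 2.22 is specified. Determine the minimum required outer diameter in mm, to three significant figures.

d_o = 38.4 mm

τ_allow = 239/2.22 = 107.7 MPa.
For a hollow shaft τ = 16T/[πd_o³(1−k⁴)] with k = 0.58, so 1−k⁴ = 0.8868.
d_o³ = 16T/[π τ_allow (1−k⁴)] = 16×1060000/(π×107.7×0.8868) = 56540 mm³.
d_o = 38.38 mm.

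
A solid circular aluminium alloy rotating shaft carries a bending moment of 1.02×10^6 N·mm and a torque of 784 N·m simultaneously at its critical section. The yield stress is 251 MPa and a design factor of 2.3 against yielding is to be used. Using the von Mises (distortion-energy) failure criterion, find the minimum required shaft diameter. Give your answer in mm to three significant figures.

σ_allow = σ_y/n = 251/2.3 = 109.1 MPa.
For a solid shaft σ_b = 32M/(πd³) and τ = 16T/(πd³), so the von Mises stress is σ' = (16/πd³)·√(4M²+3T²).
√(4M²+3T²) = √(4×(1.020×10^6)² + 3×(784000)²) = 2.451×10^6 N·mm.
d³ = 16×2.451×10^6/(π×109.1) = 114400 mm³.
d = 48.54 mm.

d = 48.5 mm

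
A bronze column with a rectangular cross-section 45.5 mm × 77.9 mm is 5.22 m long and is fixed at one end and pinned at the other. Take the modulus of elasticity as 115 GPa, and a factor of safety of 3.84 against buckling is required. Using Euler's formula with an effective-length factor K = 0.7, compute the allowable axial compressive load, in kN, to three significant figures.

Buckling occurs about the weak axis: I_min = h·b³/12 = 77.9×45.5³/12 = 611500 mm⁴ (b = 45.5 mm is the smaller dimension).
Effective length L_e = KL = 0.7×5.22 m = 3654 mm.
Euler critical load P_cr = π²EI/L_e² = π²×115000×611500/3654² = 51980 N.
P_allow = P_cr/n = 51980/3.84 = 13540 N.

P_allow = 13.5 kN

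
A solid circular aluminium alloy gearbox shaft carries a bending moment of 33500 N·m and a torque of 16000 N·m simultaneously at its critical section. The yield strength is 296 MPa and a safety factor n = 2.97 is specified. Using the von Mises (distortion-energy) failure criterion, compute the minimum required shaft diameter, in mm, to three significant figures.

σ_allow = σ_y/n = 296/2.97 = 99.66 MPa.
For a solid shaft σ_b = 32M/(πd³) and τ = 16T/(πd³), so the von Mises stress is σ' = (16/πd³)·√(4M²+3T²).
√(4M²+3T²) = √(4×(3.350×10^7)² + 3×(1.600×10^7)²) = 7.251×10^7 N·mm.
d³ = 16×7.251×10^7/(π×99.66) = 3.705×10^6 mm³.
d = 154.7 mm.

d = 155 mm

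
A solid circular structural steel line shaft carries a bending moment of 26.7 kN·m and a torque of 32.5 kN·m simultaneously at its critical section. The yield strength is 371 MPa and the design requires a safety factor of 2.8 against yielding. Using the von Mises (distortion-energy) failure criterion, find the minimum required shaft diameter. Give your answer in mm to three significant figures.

σ_allow = σ_y/n = 371/2.8 = 132.5 MPa.
For a solid shaft σ_b = 32M/(πd³) and τ = 16T/(πd³), so the von Mises stress is σ' = (16/πd³)·√(4M²+3T²).
√(4M²+3T²) = √(4×(2.670×10^7)² + 3×(3.250×10^7)²) = 7.759×10^7 N·mm.
d³ = 16×7.759×10^7/(π×132.5) = 2.982×10^6 mm³.
d = 143.9 mm.

d = 144 mm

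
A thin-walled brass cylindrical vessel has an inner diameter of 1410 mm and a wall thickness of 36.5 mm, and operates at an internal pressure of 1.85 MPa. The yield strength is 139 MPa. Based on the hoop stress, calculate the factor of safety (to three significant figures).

n = 3.89

σ_h = pD/(2t) = 1.85×1410/(2×36.5) = 35.73 MPa.
n = 139/35.73 = 3.890.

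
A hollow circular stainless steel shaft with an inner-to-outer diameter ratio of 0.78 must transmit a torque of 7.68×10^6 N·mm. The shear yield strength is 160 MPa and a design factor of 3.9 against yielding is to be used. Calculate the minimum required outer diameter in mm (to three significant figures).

d_o = 115 mm

τ_allow = 160/3.9 = 41.03 MPa.
For a hollow shaft τ = 16T/[πd_o³(1−k⁴)] with k = 0.78, so 1−k⁴ = 0.6298.
d_o³ = 16T/[π τ_allow (1−k⁴)] = 16×7680000/(π×41.03×0.6298) = 1.514×10^6 mm³.
d_o = 114.8 mm.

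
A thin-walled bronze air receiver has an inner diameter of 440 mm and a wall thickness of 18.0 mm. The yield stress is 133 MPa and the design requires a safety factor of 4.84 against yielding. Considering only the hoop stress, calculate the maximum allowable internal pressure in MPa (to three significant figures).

p_allow = 2.25 MPa

σ_allow = 133/4.84 = 27.48 MPa.
σ_h = pD/(2t) → p_allow = 2σ_allow t/D = 2×27.48×18.0/440 = 2.248 MPa.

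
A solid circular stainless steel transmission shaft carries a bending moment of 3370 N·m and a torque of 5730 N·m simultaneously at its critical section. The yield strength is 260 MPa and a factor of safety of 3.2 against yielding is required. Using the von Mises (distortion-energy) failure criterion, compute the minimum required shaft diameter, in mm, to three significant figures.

σ_allow = σ_y/n = 260/3.2 = 81.25 MPa.
For a solid shaft σ_b = 32M/(πd³) and τ = 16T/(πd³), so the von Mises stress is σ' = (16/πd³)·√(4M²+3T²).
√(4M²+3T²) = √(4×(3.370×10^6)² + 3×(5.730×10^6)²) = 1.200×10^7 N·mm.
d³ = 16×1.200×10^7/(π×81.25) = 752000 mm³.
d = 90.94 mm.

d = 90.9 mm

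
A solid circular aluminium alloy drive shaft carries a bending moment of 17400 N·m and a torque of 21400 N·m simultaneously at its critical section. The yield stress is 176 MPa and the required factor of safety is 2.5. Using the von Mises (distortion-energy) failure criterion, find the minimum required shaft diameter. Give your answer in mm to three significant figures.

σ_allow = σ_y/n = 176/2.5 = 70.40 MPa.
For a solid shaft σ_b = 32M/(πd³) and τ = 16T/(πd³), so the von Mises stress is σ' = (16/πd³)·√(4M²+3T²).
√(4M²+3T²) = √(4×(1.740×10^7)² + 3×(2.140×10^7)²) = 5.084×10^7 N·mm.
d³ = 16×5.084×10^7/(π×70.40) = 3.678×10^6 mm³.
d = 154.4 mm.

d = 154 mm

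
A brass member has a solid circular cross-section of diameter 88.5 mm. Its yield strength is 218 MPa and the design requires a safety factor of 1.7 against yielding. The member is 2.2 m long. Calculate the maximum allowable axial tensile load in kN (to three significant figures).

F_allow = 789 kN

σ_allow = 218/1.7 = 128.2 MPa.
A = πd²/4 = π×88.5²/4 = 6151 mm².
F_allow = σ_allow × A = 128.2×6151 = 788800 N.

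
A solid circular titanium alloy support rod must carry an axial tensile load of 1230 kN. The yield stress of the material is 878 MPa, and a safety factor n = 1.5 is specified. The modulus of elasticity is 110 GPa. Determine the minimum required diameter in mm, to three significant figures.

Allowable stress σ_allow = 878/1.5 = 585.3 MPa.
Required area A = F/σ_allow = 1230000/585.3 = 2101 mm².
A = πd²/4 → d = √(4A/π) = 51.73 mm.

d = 51.7 mm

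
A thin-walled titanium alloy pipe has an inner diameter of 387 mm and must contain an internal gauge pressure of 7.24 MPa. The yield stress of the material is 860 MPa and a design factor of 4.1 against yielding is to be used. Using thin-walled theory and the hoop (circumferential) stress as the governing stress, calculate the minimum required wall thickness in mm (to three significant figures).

σ_allow = 860/4.1 = 209.8 MPa.
Hoop stress σ_h = pD/(2t), so t = pD/(2σ_allow) = 7.24×387/(2×209.8) = 6.679 mm.

t = 6.68 mm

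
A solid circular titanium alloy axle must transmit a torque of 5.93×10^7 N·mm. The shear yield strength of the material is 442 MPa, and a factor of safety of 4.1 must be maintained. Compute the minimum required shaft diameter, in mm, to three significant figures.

d = 141 mm

Allowable shear stress τ_allow = 442/4.1 = 107.8 MPa.
For a solid shaft τ = 16T/(πd³), so d³ = 16T/(π τ_allow) = 16×5.9300×10^7/(π×107.8) = 2.801×10^6 mm³.
d = (2.801×10^6)^(1/3) = 141.0 mm.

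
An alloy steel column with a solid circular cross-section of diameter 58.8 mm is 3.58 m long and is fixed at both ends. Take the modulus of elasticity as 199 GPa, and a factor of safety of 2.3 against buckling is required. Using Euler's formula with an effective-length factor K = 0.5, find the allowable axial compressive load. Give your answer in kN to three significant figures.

P_allow = 156 kN

I = πd⁴/64 = π×58.8⁴/64 = 586800 mm⁴.
Effective length L_e = KL = 0.5×3.58 m = 1790 mm.
Euler critical load P_cr = π²EI/L_e² = π²×199000×586800/1790² = 359700 N.
P_allow = P_cr/n = 359700/2.3 = 156400 N.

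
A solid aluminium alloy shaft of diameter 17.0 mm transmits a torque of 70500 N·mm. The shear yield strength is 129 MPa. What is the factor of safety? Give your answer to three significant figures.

n = 1.77

τ = 16T/(πd³) = 16×70500/(π×17.0³) = 73.08 MPa.
n = τ_limit/τ = 129/73.08 = 1.765.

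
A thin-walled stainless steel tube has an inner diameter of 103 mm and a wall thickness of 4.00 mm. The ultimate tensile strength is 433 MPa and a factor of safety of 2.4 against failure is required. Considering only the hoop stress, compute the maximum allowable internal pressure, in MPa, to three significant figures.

p_allow = 14.0 MPa

σ_allow = 433/2.4 = 180.4 MPa.
σ_h = pD/(2t) → p_allow = 2σ_allow t/D = 2×180.4×4.00/103 = 14.01 MPa.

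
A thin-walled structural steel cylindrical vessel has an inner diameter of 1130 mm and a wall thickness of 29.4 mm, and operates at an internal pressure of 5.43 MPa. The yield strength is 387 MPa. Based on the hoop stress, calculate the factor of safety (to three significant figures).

σ_h = pD/(2t) = 5.43×1130/(2×29.4) = 104.4 MPa.
n = 387/104.4 = 3.709.

n = 3.71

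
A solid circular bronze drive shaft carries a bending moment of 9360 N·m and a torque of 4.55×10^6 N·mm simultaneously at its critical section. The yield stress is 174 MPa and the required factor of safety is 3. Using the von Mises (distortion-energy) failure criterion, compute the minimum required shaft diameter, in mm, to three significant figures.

σ_allow = σ_y/n = 174/3 = 58.00 MPa.
For a solid shaft σ_b = 32M/(πd³) and τ = 16T/(πd³), so the von Mises stress is σ' = (16/πd³)·√(4M²+3T²).
√(4M²+3T²) = √(4×(9.360×10^6)² + 3×(4.550×10^6)²) = 2.031×10^7 N·mm.
d³ = 16×2.031×10^7/(π×58.00) = 1.784×10^6 mm³.
d = 121.3 mm.

d = 121 mm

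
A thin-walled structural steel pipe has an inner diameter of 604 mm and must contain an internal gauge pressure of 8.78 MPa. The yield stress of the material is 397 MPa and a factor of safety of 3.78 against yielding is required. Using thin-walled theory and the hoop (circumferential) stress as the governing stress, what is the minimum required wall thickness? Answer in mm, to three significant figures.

t = 25.2 mm

σ_allow = 397/3.78 = 105.0 MPa.
Hoop stress σ_h = pD/(2t), so t = pD/(2σ_allow) = 8.78×604/(2×105.0) = 25.25 mm.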